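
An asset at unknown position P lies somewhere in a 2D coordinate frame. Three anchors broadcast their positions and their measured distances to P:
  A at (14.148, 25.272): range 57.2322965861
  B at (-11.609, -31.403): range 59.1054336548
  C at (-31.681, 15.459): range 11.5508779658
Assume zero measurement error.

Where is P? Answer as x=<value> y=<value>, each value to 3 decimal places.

eq1: (x − 14.148)² + (y − 25.272)² = 57.2322965861²
eq2: (x + 11.609)² + (y + 31.403)² = 59.1054336548²
eq3: (x + 31.681)² + (y − 15.459)² = 11.5508779658²
eq3−eq2, eq3−eq1 (x²,y² cancel):
  40.144·x − 93.724·y = -3481.778658
  91.658·x + 19.626·y = -3545.939545
det = 40.144·19.626 − -93.724·91.658 = 9378.420536
x = (-3481.778658·19.626 − -93.724·-3545.939545) / 9378.420536 = -42.722868
y = (40.144·-3545.939545 − -3481.778658·91.658) / 9378.420536 = 18.850154

x=-42.723 y=18.850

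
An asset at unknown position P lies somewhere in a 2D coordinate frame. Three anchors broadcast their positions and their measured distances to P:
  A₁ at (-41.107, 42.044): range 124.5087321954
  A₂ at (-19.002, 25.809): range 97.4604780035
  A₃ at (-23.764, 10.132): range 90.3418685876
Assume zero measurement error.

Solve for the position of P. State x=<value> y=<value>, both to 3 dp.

eq1: (x + 41.107)² + (y − 42.044)² = 124.5087321954²
eq2: (x + 19.002)² + (y − 25.809)² = 97.4604780035²
eq3: (x + 23.764)² + (y − 10.132)² = 90.3418685876²
eq1−eq2, eq1−eq3 (x²,y² cancel):
  44.210·x − 32.470·y = 3573.576720
  34.686·x − 63.824·y = 4550.672908
det = 44.210·-63.824 − -32.470·34.686 = -1695.404620
x = (3573.576720·-63.824 − -32.470·4550.672908) / -1695.404620 = 47.374892
y = (44.210·4550.672908 − 3573.576720·34.686) / -1695.404620 = -45.553826

x=47.375 y=-45.554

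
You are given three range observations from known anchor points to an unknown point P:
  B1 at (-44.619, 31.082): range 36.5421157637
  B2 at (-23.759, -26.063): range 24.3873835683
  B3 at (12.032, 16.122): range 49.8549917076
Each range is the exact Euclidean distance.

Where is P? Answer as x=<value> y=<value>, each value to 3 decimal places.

eq1: (x + 44.619)² + (y − 31.082)² = 36.5421157637²
eq2: (x + 23.759)² + (y + 26.063)² = 24.3873835683²
eq3: (x − 12.032)² + (y − 16.122)² = 49.8549917076²
eq2−eq1, eq2−eq3 (x²,y² cancel):
  -41.720·x + 114.290·y = 972.594088
  71.582·x + 84.370·y = -2729.857863
det = -41.720·84.370 − 114.290·71.582 = -11701.023180
x = (972.594088·84.370 − 114.290·-2729.857863) / -11701.023180 = -33.676817
y = (-41.720·-2729.857863 − 972.594088·71.582) / -11701.023180 = -3.783382

x=-33.677 y=-3.783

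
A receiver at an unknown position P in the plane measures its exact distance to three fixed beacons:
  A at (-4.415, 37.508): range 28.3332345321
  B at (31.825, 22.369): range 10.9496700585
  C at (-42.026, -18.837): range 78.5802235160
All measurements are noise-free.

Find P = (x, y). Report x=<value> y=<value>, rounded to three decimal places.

x=21.863 y=26.913

eq1: (x + 4.415)² + (y − 37.508)² = 28.3332345321²
eq2: (x − 31.825)² + (y − 22.369)² = 10.9496700585²
eq3: (x + 42.026)² + (y + 18.837)² = 78.5802235160²
eq1−eq3, eq1−eq2 (x²,y² cancel):
  -75.222·x − 112.690·y = -4677.404393
  72.480·x − 30.278·y = 769.737402
det = -75.222·-30.278 − -112.690·72.480 = 10445.342916
x = (-4677.404393·-30.278 − -112.690·769.737402) / 10445.342916 = 21.862773
y = (-75.222·769.737402 − -4677.404393·72.480) / 10445.342916 = 26.913150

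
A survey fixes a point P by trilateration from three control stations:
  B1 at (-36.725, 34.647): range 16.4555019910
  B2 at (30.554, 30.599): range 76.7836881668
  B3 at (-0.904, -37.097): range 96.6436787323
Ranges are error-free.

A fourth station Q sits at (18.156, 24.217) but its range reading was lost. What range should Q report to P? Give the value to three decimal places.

66.974

eq1: (x + 36.725)² + (y − 34.647)² = 16.4555019910²
eq2: (x − 30.554)² + (y − 30.599)² = 76.7836881668²
eq3: (x + 0.904)² + (y + 37.097)² = 96.6436787323²
eq3−eq1, eq3−eq2 (x²,y² cancel):
  -71.642·x + 143.488·y = 10241.352702
  62.916·x + 135.392·y = 3937.106962
det = -71.642·135.392 − 143.488·62.916 = -18727.444672
x = (10241.352702·135.392 − 143.488·3937.106962) / -18727.444672 = -43.875159
y = (-71.642·3937.106962 − 10241.352702·62.916) / -18727.444672 = 49.467889
|P − Q| = √((-43.875159 − 18.156)² + (49.467889 − 24.217)²) = 66.973668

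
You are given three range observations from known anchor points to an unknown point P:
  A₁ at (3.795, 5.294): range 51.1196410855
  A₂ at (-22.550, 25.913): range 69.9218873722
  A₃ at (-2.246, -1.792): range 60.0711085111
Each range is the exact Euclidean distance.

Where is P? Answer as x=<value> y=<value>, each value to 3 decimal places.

x=47.059 y=32.524

eq1: (x − 3.795)² + (y − 5.294)² = 51.1196410855²
eq2: (x + 22.550)² + (y − 25.913)² = 69.9218873722²
eq3: (x + 2.246)² + (y + 1.792)² = 60.0711085111²
eq1−eq2, eq1−eq3 (x²,y² cancel):
  -52.690·x + 41.238·y = -1138.295021
  -12.082·x − 14.172·y = -1029.493054
det = -52.690·-14.172 − 41.238·-12.082 = 1244.960196
x = (-1138.295021·-14.172 − 41.238·-1029.493054) / 1244.960196 = 47.058654
y = (-52.690·-1029.493054 − -1138.295021·-12.082) / 1244.960196 = 32.524019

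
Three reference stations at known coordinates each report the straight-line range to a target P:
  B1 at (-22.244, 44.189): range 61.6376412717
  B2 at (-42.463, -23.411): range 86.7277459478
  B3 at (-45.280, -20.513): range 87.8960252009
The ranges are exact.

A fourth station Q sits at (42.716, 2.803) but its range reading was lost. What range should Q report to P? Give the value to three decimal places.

eq1: (x + 22.244)² + (y − 44.189)² = 61.6376412717²
eq2: (x + 42.463)² + (y + 23.411)² = 86.7277459478²
eq3: (x + 45.280)² + (y + 20.513)² = 87.8960252009²
eq3−eq2, eq3−eq1 (x²,y² cancel):
  5.634·x − 5.796·y = 84.129050
  46.072·x + 129.404·y = 3902.914113
det = 5.634·129.404 − -5.796·46.072 = 996.095448
x = (84.129050·129.404 − -5.796·3902.914113) / 996.095448 = 33.639272
y = (5.634·3902.914113 − 84.129050·46.072) / 996.095448 = 18.184025
|P − Q| = √((33.639272 − 42.716)² + (18.184025 − 2.803)²) = 17.859533

17.860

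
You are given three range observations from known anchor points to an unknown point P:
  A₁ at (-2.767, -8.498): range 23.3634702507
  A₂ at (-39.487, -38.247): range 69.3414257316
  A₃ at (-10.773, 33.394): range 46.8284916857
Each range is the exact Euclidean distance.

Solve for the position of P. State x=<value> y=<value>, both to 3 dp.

eq1: (x + 2.767)² + (y + 8.498)² = 23.3634702507²
eq2: (x + 39.487)² + (y + 38.247)² = 69.3414257316²
eq3: (x + 10.773)² + (y − 33.394)² = 46.8284916857²
eq2−eq1, eq2−eq3 (x²,y² cancel):
  73.440·x + 59.498·y = 1320.197695
  57.428·x + 143.282·y = 824.486276
det = 73.440·143.282 − 59.498·57.428 = 7105.778936
x = (1320.197695·143.282 − 59.498·824.486276) / 7105.778936 = 19.717090
y = (73.440·824.486276 − 1320.197695·57.428) / 7105.778936 = -2.148398

x=19.717 y=-2.148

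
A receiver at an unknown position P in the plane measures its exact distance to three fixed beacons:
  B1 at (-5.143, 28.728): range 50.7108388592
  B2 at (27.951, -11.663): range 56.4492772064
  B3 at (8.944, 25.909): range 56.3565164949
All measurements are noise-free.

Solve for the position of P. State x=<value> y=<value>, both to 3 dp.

eq1: (x + 5.143)² + (y − 28.728)² = 50.7108388592²
eq2: (x − 27.951)² + (y + 11.663)² = 56.4492772064²
eq3: (x − 8.944)² + (y − 25.909)² = 56.3565164949²
eq3−eq2, eq3−eq1 (x²,y² cancel):
  38.014·x − 75.144·y = 155.548607
  -28.174·x + 5.638·y = 704.944790
det = 38.014·5.638 − -75.144·-28.174 = -1902.784124
x = (155.548607·5.638 − -75.144·704.944790) / -1902.784124 = -28.300296
y = (38.014·704.944790 − 155.548607·-28.174) / -1902.784124 = -16.386619

x=-28.300 y=-16.387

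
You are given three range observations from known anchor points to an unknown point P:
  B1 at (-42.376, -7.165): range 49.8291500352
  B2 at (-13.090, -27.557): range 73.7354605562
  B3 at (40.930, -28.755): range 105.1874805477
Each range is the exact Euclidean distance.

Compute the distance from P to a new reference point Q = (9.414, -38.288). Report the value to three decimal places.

92.826

eq1: (x + 42.376)² + (y + 7.165)² = 49.8291500352²
eq2: (x + 13.090)² + (y + 27.557)² = 73.7354605562²
eq3: (x − 40.930)² + (y + 28.755)² = 105.1874805477²
eq2−eq1, eq2−eq3 (x²,y² cancel):
  -58.572·x + 40.784·y = 3870.300202
  108.040·x − 2.396·y = -4056.109345
det = -58.572·-2.396 − 40.784·108.040 = -4265.964848
x = (3870.300202·-2.396 − 40.784·-4056.109345) / -4265.964848 = -36.603941
y = (-58.572·-4056.109345 − 3870.300202·108.040) / -4265.964848 = 42.328712
|P − Q| = √((-36.603941 − 9.414)² + (42.328712 − -38.288)²) = 92.826209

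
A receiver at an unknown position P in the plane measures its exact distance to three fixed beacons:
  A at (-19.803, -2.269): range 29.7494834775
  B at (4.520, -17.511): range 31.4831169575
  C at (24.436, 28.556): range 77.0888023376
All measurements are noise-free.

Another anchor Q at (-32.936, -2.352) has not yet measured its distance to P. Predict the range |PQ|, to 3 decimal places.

eq1: (x + 19.803)² + (y + 2.269)² = 29.7494834775²
eq2: (x − 4.520)² + (y + 17.511)² = 31.4831169575²
eq3: (x − 24.436)² + (y − 28.556)² = 77.0888023376²
eq2−eq3, eq2−eq1 (x²,y² cancel):
  39.832·x + 92.134·y = -3865.999081
  -48.646·x + 30.484·y = 176.396535
det = 39.832·30.484 − 92.134·-48.646 = 5696.189252
x = (-3865.999081·30.484 − 92.134·176.396535) / 5696.189252 = -23.542623
y = (39.832·176.396535 − -3865.999081·-48.646) / 5696.189252 = -31.782505
|P − Q| = √((-23.542623 − -32.936)² + (-31.782505 − -2.352)²) = 30.893206

30.893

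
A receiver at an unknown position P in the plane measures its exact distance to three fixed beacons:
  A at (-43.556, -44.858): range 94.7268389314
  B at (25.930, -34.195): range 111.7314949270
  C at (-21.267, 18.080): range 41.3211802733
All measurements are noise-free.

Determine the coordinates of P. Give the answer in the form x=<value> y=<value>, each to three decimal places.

x=-47.779 y=49.775

eq1: (x + 43.556)² + (y + 44.858)² = 94.7268389314²
eq2: (x − 25.930)² + (y + 34.195)² = 111.7314949270²
eq3: (x + 21.267)² + (y − 18.080)² = 41.3211802733²
eq3−eq1, eq3−eq2 (x²,y² cancel):
  -44.578·x − 125.876·y = -4135.540464
  94.394·x − 104.550·y = -9713.995783
det = -44.578·-104.550 − -125.876·94.394 = 16542.569044
x = (-4135.540464·-104.550 − -125.876·-9713.995783) / 16542.569044 = -47.779047
y = (-44.578·-9713.995783 − -4135.540464·94.394) / 16542.569044 = 49.774658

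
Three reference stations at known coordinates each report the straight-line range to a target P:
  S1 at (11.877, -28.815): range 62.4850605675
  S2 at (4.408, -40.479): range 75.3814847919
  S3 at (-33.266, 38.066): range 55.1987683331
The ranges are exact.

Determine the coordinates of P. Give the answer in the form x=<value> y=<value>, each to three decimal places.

eq1: (x − 11.877)² + (y + 28.815)² = 62.4850605675²
eq2: (x − 4.408)² + (y + 40.479)² = 75.3814847919²
eq3: (x + 33.266)² + (y − 38.066)² = 55.1987683331²
eq3−eq1, eq3−eq2 (x²,y² cancel):
  90.286·x − 133.762·y = -2441.758527
  75.348·x − 157.090·y = -3533.131431
det = 90.286·-157.090 − -133.762·75.348 = -4104.328564
x = (-2441.758527·-157.090 − -133.762·-3533.131431) / -4104.328564 = 21.689998
y = (90.286·-3533.131431 − -2441.758527·75.348) / -4104.328564 = 32.894706

x=21.690 y=32.895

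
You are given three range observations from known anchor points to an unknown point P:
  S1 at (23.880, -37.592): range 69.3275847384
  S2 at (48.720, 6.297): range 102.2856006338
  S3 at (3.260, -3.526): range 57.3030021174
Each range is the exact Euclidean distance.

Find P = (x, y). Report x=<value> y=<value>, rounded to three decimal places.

x=-45.348 y=-33.873

eq1: (x − 23.880)² + (y + 37.592)² = 69.3275847384²
eq2: (x − 48.720)² + (y − 6.297)² = 102.2856006338²
eq3: (x − 3.260)² + (y + 3.526)² = 57.3030021174²
eq3−eq1, eq3−eq2 (x²,y² cancel):
  41.240·x − 68.132·y = 437.672634
  90.920·x + 19.646·y = -4788.479712
det = 41.240·19.646 − -68.132·90.920 = 7004.762480
x = (437.672634·19.646 − -68.132·-4788.479712) / 7004.762480 = -45.347745
y = (41.240·-4788.479712 − 437.672634·90.920) / 7004.762480 = -33.872683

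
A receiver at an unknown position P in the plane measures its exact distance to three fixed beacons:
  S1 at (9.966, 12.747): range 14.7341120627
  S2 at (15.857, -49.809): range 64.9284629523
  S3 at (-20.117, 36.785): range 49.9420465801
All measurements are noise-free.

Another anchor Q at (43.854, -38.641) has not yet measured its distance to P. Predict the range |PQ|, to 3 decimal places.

eq1: (x − 9.966)² + (y − 12.747)² = 14.7341120627²
eq2: (x − 15.857)² + (y + 49.809)² = 64.9284629523²
eq3: (x + 20.117)² + (y − 36.785)² = 49.9420465801²
eq3−eq2, eq3−eq1 (x²,y² cancel):
  71.948·x − 173.188·y = -746.946269
  60.166·x − 48.076·y = 781.091209
det = 71.948·-48.076 − -173.188·60.166 = 6961.057160
x = (-746.946269·-48.076 − -173.188·781.091209) / 6961.057160 = 24.591928
y = (71.948·781.091209 − -746.946269·60.166) / 6961.057160 = 14.529218
|P − Q| = √((24.591928 − 43.854)² + (14.529218 − -38.641)²) = 56.551742

56.552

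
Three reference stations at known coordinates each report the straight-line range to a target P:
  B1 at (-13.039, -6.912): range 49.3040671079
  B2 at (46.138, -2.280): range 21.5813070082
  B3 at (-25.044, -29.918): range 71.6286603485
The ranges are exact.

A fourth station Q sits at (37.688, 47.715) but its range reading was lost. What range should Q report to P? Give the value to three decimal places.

34.462

eq1: (x + 13.039)² + (y + 6.912)² = 49.3040671079²
eq2: (x − 46.138)² + (y + 2.280)² = 21.5813070082²
eq3: (x + 25.044)² + (y + 29.918)² = 71.6286603485²
eq3−eq1, eq3−eq2 (x²,y² cancel):
  24.010·x + 46.012·y = 1395.276555
  142.364·x + 55.276·y = 5276.536955
det = 24.010·55.276 − 46.012·142.364 = -5223.275608
x = (1395.276555·55.276 − 46.012·5276.536955) / -5223.275608 = 31.715484
y = (24.010·5276.536955 − 1395.276555·142.364) / -5223.275608 = 13.774402
|P − Q| = √((31.715484 − 37.688)² + (13.774402 − 47.715)²) = 34.462082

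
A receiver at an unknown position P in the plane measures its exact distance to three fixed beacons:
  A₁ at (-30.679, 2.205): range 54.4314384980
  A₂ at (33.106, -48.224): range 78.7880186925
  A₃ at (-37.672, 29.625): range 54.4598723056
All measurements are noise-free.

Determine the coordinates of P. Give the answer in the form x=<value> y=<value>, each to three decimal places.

x=16.782 y=28.854

eq1: (x + 30.679)² + (y − 2.205)² = 54.4314384980²
eq2: (x − 33.106)² + (y + 48.224)² = 78.7880186925²
eq3: (x + 37.672)² + (y − 29.625)² = 54.4598723056²
eq1−eq3, eq1−eq2 (x²,y² cancel):
  -13.986·x + 54.840·y = 1347.660948
  127.570·x − 100.858·y = -769.272047
det = -13.986·-100.858 − 54.840·127.570 = -5585.338812
x = (1347.660948·-100.858 − 54.840·-769.272047) / -5585.338812 = 16.782421
y = (-13.986·-769.272047 − 1347.660948·127.570) / -5585.338812 = 28.854484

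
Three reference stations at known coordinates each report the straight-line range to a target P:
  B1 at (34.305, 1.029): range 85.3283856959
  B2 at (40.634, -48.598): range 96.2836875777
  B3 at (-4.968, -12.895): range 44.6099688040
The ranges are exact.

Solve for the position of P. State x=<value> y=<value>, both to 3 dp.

x=-49.536 y=-14.835

eq1: (x − 34.305)² + (y − 1.029)² = 85.3283856959²
eq2: (x − 40.634)² + (y + 48.598)² = 96.2836875777²
eq3: (x + 4.968)² + (y + 12.895)² = 44.6099688040²
eq2−eq3, eq2−eq1 (x²,y² cancel):
  -91.204·x + 71.406·y = 3458.573666
  -12.658·x + 99.254·y = -845.380606
det = -91.204·99.254 − 71.406·-12.658 = -8148.504668
x = (3458.573666·99.254 − 71.406·-845.380606) / -8148.504668 = -49.535778
y = (-91.204·-845.380606 − 3458.573666·-12.658) / -8148.504668 = -14.834712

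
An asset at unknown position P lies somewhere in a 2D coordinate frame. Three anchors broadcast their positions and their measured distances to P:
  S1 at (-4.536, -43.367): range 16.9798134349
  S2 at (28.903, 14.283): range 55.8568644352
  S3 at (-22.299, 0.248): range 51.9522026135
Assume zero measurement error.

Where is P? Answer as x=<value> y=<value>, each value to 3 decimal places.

x=11.847 y=-38.906

eq1: (x + 4.536)² + (y + 43.367)² = 16.9798134349²
eq2: (x − 28.903)² + (y − 14.283)² = 55.8568644352²
eq3: (x + 22.299)² + (y − 0.248)² = 51.9522026135²
eq3−eq1, eq3−eq2 (x²,y² cancel):
  35.526·x − 87.230·y = 3814.682372
  102.404·x + 28.070·y = 121.122645
det = 35.526·28.070 − -87.230·102.404 = 9929.915740
x = (3814.682372·28.070 − -87.230·121.122645) / 9929.915740 = 11.847398
y = (35.526·121.122645 − 3814.682372·102.404) / 9929.915740 = -38.906245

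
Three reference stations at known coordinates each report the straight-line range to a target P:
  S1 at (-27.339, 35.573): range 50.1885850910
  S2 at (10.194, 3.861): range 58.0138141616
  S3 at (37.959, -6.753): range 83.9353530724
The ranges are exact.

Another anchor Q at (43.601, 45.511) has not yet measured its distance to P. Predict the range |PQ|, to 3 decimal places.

eq1: (x + 27.339)² + (y − 35.573)² = 50.1885850910²
eq2: (x − 10.194)² + (y − 3.861)² = 58.0138141616²
eq3: (x − 37.959)² + (y + 6.753)² = 83.9353530724²
eq3−eq1, eq3−eq2 (x²,y² cancel):
  -130.596·x + 84.652·y = 5052.619982
  -55.530·x + 21.228·y = 2311.877129
det = -130.596·21.228 − 84.652·-55.530 = 1928.433672
x = (5052.619982·21.228 − 84.652·2311.877129) / 1928.433672 = -45.865205
y = (-130.596·2311.877129 − 5052.619982·-55.530) / 1928.433672 = -11.071119
|P − Q| = √((-45.865205 − 43.601)² + (-11.071119 − 45.511)²) = 105.857158

105.857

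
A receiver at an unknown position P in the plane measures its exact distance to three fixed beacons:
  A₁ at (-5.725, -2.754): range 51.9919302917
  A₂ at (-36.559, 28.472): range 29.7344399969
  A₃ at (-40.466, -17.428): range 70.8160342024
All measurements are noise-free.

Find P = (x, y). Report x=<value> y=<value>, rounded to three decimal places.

eq1: (x + 5.725)² + (y + 2.754)² = 51.9919302917²
eq2: (x + 36.559)² + (y − 28.472)² = 29.7344399969²
eq3: (x + 40.466)² + (y + 17.428)² = 70.8160342024²
eq2−eq3, eq2−eq1 (x²,y² cancel):
  -7.814·x − 91.800·y = -4336.756703
  61.668·x − 62.452·y = -3925.879018
det = -7.814·-62.452 − -91.800·61.668 = 6149.122328
x = (-4336.756703·-62.452 − -91.800·-3925.879018) / 6149.122328 = -14.564121
y = (-7.814·-3925.879018 − -4336.756703·61.668) / 6149.122328 = 48.481054

x=-14.564 y=48.481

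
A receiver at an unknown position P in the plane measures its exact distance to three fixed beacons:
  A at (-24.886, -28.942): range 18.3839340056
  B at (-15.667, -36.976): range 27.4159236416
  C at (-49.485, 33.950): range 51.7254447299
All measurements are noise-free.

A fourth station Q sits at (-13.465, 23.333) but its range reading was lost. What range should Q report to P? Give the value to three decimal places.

eq1: (x + 24.886)² + (y + 28.942)² = 18.3839340056²
eq2: (x + 15.667)² + (y + 36.976)² = 27.4159236416²
eq3: (x + 49.485)² + (y − 33.950)² = 51.7254447299²
eq2−eq1, eq2−eq3 (x²,y² cancel):
  -18.438·x + 16.068·y = 257.936735
  -67.636·x + 141.852·y = 64.799497
det = -18.438·141.852 − 16.068·-67.636 = -1528.691928
x = (257.936735·141.852 − 16.068·64.799497) / -1528.691928 = -23.253635
y = (-18.438·64.799497 − 257.936735·-67.636) / -1528.691928 = -10.630681
|P − Q| = √((-23.253635 − -13.465)² + (-10.630681 − 23.333)²) = 35.346131

35.346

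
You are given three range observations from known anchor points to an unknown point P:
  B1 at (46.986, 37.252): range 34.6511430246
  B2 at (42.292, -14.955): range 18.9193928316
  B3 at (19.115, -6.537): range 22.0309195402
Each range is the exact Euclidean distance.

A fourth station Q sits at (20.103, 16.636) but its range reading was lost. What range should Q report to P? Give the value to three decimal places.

eq1: (x − 46.986)² + (y − 37.252)² = 34.6511430246²
eq2: (x − 42.292)² + (y + 14.955)² = 18.9193928316²
eq3: (x − 19.115)² + (y + 6.537)² = 22.0309195402²
eq2−eq3, eq2−eq1 (x²,y² cancel):
  -46.354·x + 16.836·y = -1731.567686
  9.388·x + 104.414·y = 740.372123
det = -46.354·104.414 − 16.836·9.388 = -4998.062924
x = (-1731.567686·104.414 − 16.836·740.372123) / -4998.062924 = 38.667943
y = (-46.354·740.372123 − -1731.567686·9.388) / -4998.062924 = 3.614051
|P − Q| = √((38.667943 − 20.103)² + (3.614051 − 16.636)²) = 22.676602

22.677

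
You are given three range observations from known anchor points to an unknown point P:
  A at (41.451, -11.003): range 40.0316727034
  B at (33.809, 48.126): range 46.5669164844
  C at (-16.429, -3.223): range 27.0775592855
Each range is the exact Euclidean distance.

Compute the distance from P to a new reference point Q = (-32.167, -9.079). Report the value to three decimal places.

43.757

eq1: (x − 41.451)² + (y + 11.003)² = 40.0316727034²
eq2: (x − 33.809)² + (y − 48.126)² = 46.5669164844²
eq3: (x + 16.429)² + (y + 3.223)² = 27.0775592855²
eq1−eq3, eq1−eq2 (x²,y² cancel):
  -115.760·x + 15.560·y = -689.611037
  -15.284·x + 118.258·y = 1053.966056
det = -115.760·118.258 − 15.560·-15.284 = -13451.727040
x = (-689.611037·118.258 − 15.560·1053.966056) / -13451.727040 = 7.281722
y = (-115.760·1053.966056 − -689.611037·-15.284) / -13451.727040 = 9.853540
|P − Q| = √((7.281722 − -32.167)² + (9.853540 − -9.079)²) = 43.756630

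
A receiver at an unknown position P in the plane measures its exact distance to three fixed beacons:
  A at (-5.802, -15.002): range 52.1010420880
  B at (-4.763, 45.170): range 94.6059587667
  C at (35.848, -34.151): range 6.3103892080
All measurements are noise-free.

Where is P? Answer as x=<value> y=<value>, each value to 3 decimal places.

eq1: (x + 5.802)² + (y + 15.002)² = 52.1010420880²
eq2: (x + 4.763)² + (y − 45.170)² = 94.6059587667²
eq3: (x − 35.848)² + (y + 34.151)² = 6.3103892080²
eq1−eq3, eq1−eq2 (x²,y² cancel):
  83.300·x − 38.298·y = 4867.344272
  2.078·x + 120.344·y = -4431.476987
det = 83.300·120.344 − -38.298·2.078 = 10104.238444
x = (4867.344272·120.344 − -38.298·-4431.476987) / 10104.238444 = 41.174699
y = (83.300·-4431.476987 − 4867.344272·2.078) / 10104.238444 = -37.534385

x=41.175 y=-37.534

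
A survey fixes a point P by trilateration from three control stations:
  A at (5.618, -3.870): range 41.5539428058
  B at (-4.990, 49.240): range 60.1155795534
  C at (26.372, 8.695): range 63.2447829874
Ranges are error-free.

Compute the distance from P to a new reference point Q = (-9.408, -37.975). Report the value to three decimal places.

eq1: (x − 5.618)² + (y + 3.870)² = 41.5539428058²
eq2: (x + 4.990)² + (y − 49.240)² = 60.1155795534²
eq3: (x − 26.372)² + (y − 8.695)² = 63.2447829874²
eq1−eq2, eq1−eq3 (x²,y² cancel):
  -21.216·x + 106.220·y = 515.786134
  41.508·x + 25.130·y = -1548.625827
det = -21.216·25.130 − 106.220·41.508 = -4942.137840
x = (515.786134·25.130 − 106.220·-1548.625827) / -4942.137840 = -35.906878
y = (-21.216·-1548.625827 − 515.786134·41.508) / -4942.137840 = -2.316082
|P − Q| = √((-35.906878 − -9.408)² + (-2.316082 − -37.975)²) = 44.426895

44.427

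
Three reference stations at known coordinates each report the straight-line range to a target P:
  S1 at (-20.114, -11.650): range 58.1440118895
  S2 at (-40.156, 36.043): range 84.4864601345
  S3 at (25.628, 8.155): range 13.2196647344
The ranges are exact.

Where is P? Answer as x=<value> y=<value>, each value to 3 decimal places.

x=36.664 y=0.878

eq1: (x + 20.114)² + (y + 11.650)² = 58.1440118895²
eq2: (x + 40.156)² + (y − 36.043)² = 84.4864601345²
eq3: (x − 25.628)² + (y − 8.155)² = 13.2196647344²
eq2−eq3, eq2−eq1 (x²,y² cancel):
  131.568·x − 55.776·y = 4774.898634
  40.084·x − 95.386·y = 1385.929138
det = 131.568·-95.386 − -55.776·40.084 = -10314.020064
x = (4774.898634·-95.386 − -55.776·1385.929138) / -10314.020064 = 36.664355
y = (131.568·1385.929138 − 4774.898634·40.084) / -10314.020064 = 0.877748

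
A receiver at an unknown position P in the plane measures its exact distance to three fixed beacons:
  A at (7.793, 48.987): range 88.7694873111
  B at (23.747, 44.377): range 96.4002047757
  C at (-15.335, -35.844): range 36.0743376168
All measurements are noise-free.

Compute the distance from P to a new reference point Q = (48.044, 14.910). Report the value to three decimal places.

102.103

eq1: (x − 7.793)² + (y − 48.987)² = 88.7694873111²
eq2: (x − 23.747)² + (y − 44.377)² = 96.4002047757²
eq3: (x + 15.335)² + (y + 35.844)² = 36.0743376168²
eq1−eq3, eq1−eq2 (x²,y² cancel):
  -46.256·x − 169.662·y = 5638.161586
  31.908·x − 9.220·y = -1340.196483
det = -46.256·-9.220 − -169.662·31.908 = 5840.055416
x = (5638.161586·-9.220 − -169.662·-1340.196483) / 5840.055416 = -47.835893
y = (-46.256·-1340.196483 − 5638.161586·31.908) / 5840.055416 = -20.189934
|P − Q| = √((-47.835893 − 48.044)² + (-20.189934 − 14.910)²) = 102.102690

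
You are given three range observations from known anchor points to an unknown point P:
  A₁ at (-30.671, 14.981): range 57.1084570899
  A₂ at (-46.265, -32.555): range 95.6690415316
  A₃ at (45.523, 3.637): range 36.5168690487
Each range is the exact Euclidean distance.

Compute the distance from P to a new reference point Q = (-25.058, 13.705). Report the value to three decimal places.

eq1: (x + 30.671)² + (y − 14.981)² = 57.1084570899²
eq2: (x + 46.265)² + (y + 32.555)² = 95.6690415316²
eq3: (x − 45.523)² + (y − 3.637)² = 36.5168690487²
eq3−eq2, eq3−eq1 (x²,y² cancel):
  -183.576·x − 72.384·y = -6704.376830
  -152.388·x + 22.688·y = -2848.324842
det = -183.576·22.688 − -72.384·-152.388 = -15195.425280
x = (-6704.376830·22.688 − -72.384·-2848.324842) / -15195.425280 = 23.578284
y = (-183.576·-2848.324842 − -6704.376830·-152.388) / -15195.425280 = 32.824517
|P − Q| = √((23.578284 − -25.058)² + (32.824517 − 13.705)²) = 52.259392

52.259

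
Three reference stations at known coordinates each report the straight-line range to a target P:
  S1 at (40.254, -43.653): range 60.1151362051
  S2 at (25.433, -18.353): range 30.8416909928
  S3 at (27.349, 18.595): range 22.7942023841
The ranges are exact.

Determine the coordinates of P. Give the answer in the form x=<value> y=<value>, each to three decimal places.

x=7.767 y=6.928

eq1: (x − 40.254)² + (y + 43.653)² = 60.1151362051²
eq2: (x − 25.433)² + (y + 18.353)² = 30.8416909928²
eq3: (x − 27.349)² + (y − 18.595)² = 22.7942023841²
eq3−eq1, eq3−eq2 (x²,y² cancel):
  25.810·x − 124.496·y = -662.026840
  -3.832·x − 73.896·y = -541.705969
det = 25.810·-73.896 − -124.496·-3.832 = -2384.324432
x = (-662.026840·-73.896 − -124.496·-541.705969) / -2384.324432 = 7.767018
y = (25.810·-541.705969 − -662.026840·-3.832) / -2384.324432 = 6.927882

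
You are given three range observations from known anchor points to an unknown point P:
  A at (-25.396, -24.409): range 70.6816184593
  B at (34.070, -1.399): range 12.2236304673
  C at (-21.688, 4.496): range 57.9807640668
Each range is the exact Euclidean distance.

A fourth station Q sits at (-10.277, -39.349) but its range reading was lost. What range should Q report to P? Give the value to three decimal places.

68.123

eq1: (x + 25.396)² + (y + 24.409)² = 70.6816184593²
eq2: (x − 34.070)² + (y + 1.399)² = 12.2236304673²
eq3: (x + 21.688)² + (y − 4.496)² = 57.9807640668²
eq1−eq3, eq1−eq2 (x²,y² cancel):
  7.416·x + 57.810·y = 883.949449
  118.932·x + 46.020·y = 4768.440050
det = 7.416·46.020 − 57.810·118.932 = -6534.174600
x = (883.949449·46.020 − 57.810·4768.440050) / -6534.174600 = 35.962333
y = (7.416·4768.440050 − 883.949449·118.932) / -6534.174600 = 10.677267
|P − Q| = √((35.962333 − -10.277)² + (10.677267 − -39.349)²) = 68.122708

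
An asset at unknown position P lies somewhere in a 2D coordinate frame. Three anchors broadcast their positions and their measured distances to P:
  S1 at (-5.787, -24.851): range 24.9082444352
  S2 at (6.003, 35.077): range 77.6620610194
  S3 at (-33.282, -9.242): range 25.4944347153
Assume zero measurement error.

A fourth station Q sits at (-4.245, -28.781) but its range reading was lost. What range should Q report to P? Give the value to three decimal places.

eq1: (x + 5.787)² + (y + 24.851)² = 24.9082444352²
eq2: (x − 6.003)² + (y − 35.077)² = 77.6620610194²
eq3: (x + 33.282)² + (y + 9.242)² = 25.4944347153²
eq3−eq2, eq3−eq1 (x²,y² cancel):
  78.570·x + 88.638·y = -5308.103670
  54.990·x − 31.218·y = -512.498957
det = 78.570·-31.218 − 88.638·54.990 = -7327.001880
x = (-5308.103670·-31.218 − 88.638·-512.498957) / -7327.001880 = -28.816051
y = (78.570·-512.498957 − -5308.103670·54.990) / -7327.001880 = -34.342229
|P − Q| = √((-28.816051 − -4.245)² + (-34.342229 − -28.781)²) = 25.192535

25.193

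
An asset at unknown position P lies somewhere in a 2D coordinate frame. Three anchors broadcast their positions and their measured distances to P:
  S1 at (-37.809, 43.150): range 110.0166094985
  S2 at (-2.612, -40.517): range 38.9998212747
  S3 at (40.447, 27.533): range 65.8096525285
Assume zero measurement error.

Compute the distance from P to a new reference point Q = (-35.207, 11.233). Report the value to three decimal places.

eq1: (x + 37.809)² + (y − 43.150)² = 110.0166094985²
eq2: (x + 2.612)² + (y + 40.517)² = 38.9998212747²
eq3: (x − 40.447)² + (y − 27.533)² = 65.8096525285²
eq1−eq2, eq1−eq3 (x²,y² cancel):
  70.394·x − 167.334·y = 8939.675158
  156.512·x − 31.234·y = 6875.326917
det = 70.394·-31.234 − -167.334·156.512 = 23991.092812
x = (8939.675158·-31.234 − -167.334·6875.326917) / 23991.092812 = 36.315734
y = (70.394·6875.326917 − 8939.675158·156.512) / 23991.092812 = -38.146852
|P − Q| = √((36.315734 − -35.207)² + (-38.146852 − 11.233)²) = 86.913010

86.913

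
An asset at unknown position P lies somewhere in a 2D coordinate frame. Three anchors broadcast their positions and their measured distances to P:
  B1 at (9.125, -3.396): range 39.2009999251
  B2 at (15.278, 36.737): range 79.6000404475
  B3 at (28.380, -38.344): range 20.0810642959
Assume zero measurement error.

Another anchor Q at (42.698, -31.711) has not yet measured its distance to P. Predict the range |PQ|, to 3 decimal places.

eq1: (x − 9.125)² + (y + 3.396)² = 39.2009999251²
eq2: (x − 15.278)² + (y − 36.737)² = 79.6000404475²
eq3: (x − 28.380)² + (y + 38.344)² = 20.0810642959²
eq1−eq2, eq1−eq3 (x²,y² cancel):
  12.306·x + 80.266·y = -3311.222032
  38.510·x − 69.896·y = 3314.357547
det = 12.306·-69.896 − 80.266·38.510 = -3951.183836
x = (-3311.222032·-69.896 − 80.266·3314.357547) / -3951.183836 = 8.754097
y = (12.306·3314.357547 − -3311.222032·38.510) / -3951.183836 = -42.595245
|P − Q| = √((8.754097 − 42.698)² + (-42.595245 − -31.711)²) = 35.646253

35.646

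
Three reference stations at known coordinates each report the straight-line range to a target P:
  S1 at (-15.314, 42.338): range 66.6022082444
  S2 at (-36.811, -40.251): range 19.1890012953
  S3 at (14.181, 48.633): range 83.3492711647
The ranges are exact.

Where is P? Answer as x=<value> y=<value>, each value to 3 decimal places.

eq1: (x + 15.314)² + (y − 42.338)² = 66.6022082444²
eq2: (x + 36.811)² + (y + 40.251)² = 19.1890012953²
eq3: (x − 14.181)² + (y − 48.633)² = 83.3492711647²
eq1−eq3, eq1−eq2 (x²,y² cancel):
  58.990·x + 12.590·y = -1972.002251
  -42.994·x − 165.178·y = 5015.804254
det = 58.990·-165.178 − 12.590·-42.994 = -9202.555760
x = (-1972.002251·-165.178 − 12.590·5015.804254) / -9202.555760 = -28.533640
y = (58.990·5015.804254 − -1972.002251·-42.994) / -9202.555760 = -22.939065

x=-28.534 y=-22.939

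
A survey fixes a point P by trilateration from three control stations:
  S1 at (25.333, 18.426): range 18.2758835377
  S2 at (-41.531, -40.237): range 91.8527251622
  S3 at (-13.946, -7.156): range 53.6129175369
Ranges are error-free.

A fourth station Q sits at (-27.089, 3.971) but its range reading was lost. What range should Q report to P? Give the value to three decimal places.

65.276

eq1: (x − 25.333)² + (y − 18.426)² = 18.2758835377²
eq2: (x + 41.531)² + (y + 40.237)² = 91.8527251622²
eq3: (x + 13.946)² + (y + 7.156)² = 53.6129175369²
eq2−eq1, eq2−eq3 (x²,y² cancel):
  133.728·x + 117.326·y = 5740.353436
  55.170·x + 66.162·y = 2464.437315
det = 133.728·66.162 − 117.326·55.170 = 2374.836516
x = (5740.353436·66.162 − 117.326·2464.437315) / 2374.836516 = 38.171340
y = (133.728·2464.437315 − 5740.353436·55.170) / 2374.836516 = 5.418888
|P − Q| = √((38.171340 − -27.089)² + (5.418888 − 3.971)²) = 65.276399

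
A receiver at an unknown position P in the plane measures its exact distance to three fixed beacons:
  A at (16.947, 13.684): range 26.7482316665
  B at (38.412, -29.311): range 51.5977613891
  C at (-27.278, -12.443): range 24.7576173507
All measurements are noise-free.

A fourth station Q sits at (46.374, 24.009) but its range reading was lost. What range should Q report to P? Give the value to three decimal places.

57.421

eq1: (x − 16.947)² + (y − 13.684)² = 26.7482316665²
eq2: (x − 38.412)² + (y + 29.311)² = 51.5977613891²
eq3: (x + 27.278)² + (y + 12.443)² = 24.7576173507²
eq3−eq2, eq3−eq1 (x²,y² cancel):
  131.380·x − 33.736·y = -613.690431
  88.450·x + 52.254·y = -526.993148
det = 131.380·52.254 − -33.736·88.450 = 9849.079720
x = (-613.690431·52.254 − -33.736·-526.993148) / 9849.079720 = -5.061023
y = (131.380·-526.993148 − -613.690431·88.450) / 9849.079720 = -1.518461
|P − Q| = √((-5.061023 − 46.374)² + (-1.518461 − 24.009)²) = 57.421362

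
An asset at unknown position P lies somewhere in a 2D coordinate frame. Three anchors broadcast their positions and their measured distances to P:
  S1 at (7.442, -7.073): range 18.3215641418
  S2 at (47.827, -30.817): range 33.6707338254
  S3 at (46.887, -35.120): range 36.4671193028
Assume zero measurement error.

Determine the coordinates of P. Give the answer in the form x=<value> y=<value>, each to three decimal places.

x=25.691 y=-5.445

eq1: (x − 7.442)² + (y + 7.073)² = 18.3215641418²
eq2: (x − 47.827)² + (y + 30.817)² = 33.6707338254²
eq3: (x − 46.887)² + (y + 35.120)² = 36.4671193028²
eq2−eq1, eq2−eq3 (x²,y² cancel):
  -80.770·x + 47.488·y = -2333.660121
  -1.880·x − 8.606·y = -1.436723
det = -80.770·-8.606 − 47.488·-1.880 = 784.384060
x = (-2333.660121·-8.606 − 47.488·-1.436723) / 784.384060 = 25.691121
y = (-80.770·-1.436723 − -2333.660121·-1.880) / 784.384060 = -5.445339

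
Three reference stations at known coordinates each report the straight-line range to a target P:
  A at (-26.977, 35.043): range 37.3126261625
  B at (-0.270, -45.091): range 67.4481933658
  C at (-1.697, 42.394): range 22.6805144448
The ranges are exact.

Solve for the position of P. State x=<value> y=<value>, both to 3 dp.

x=7.928 y=21.857

eq1: (x + 26.977)² + (y − 35.043)² = 37.3126261625²
eq2: (x + 0.270)² + (y + 45.091)² = 67.4481933658²
eq3: (x + 1.697)² + (y − 42.394)² = 22.6805144448²
eq3−eq1, eq3−eq2 (x²,y² cancel):
  -50.560·x − 14.702·y = -722.187003
  2.854·x − 174.970·y = -3801.712917
det = -50.560·-174.970 − -14.702·2.854 = 8888.442708
x = (-722.187003·-174.970 − -14.702·-3801.712917) / 8888.442708 = 7.928079
y = (-50.560·-3801.712917 − -722.187003·2.854) / 8888.442708 = 21.857116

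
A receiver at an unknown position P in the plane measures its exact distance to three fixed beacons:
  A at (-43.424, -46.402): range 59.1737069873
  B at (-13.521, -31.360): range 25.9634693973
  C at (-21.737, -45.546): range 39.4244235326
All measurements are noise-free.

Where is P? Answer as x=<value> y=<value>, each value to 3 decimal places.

eq1: (x + 43.424)² + (y + 46.402)² = 59.1737069873²
eq2: (x + 13.521)² + (y + 31.360)² = 25.9634693973²
eq3: (x + 21.737)² + (y + 45.546)² = 39.4244235326²
eq3−eq2, eq3−eq1 (x²,y² cancel):
  16.432·x + 28.372·y = -500.484816
  -43.374·x − 1.712·y = -455.388333
det = 16.432·-1.712 − 28.372·-43.374 = 1202.475544
x = (-500.484816·-1.712 − 28.372·-455.388333) / 1202.475544 = 11.457287
y = (16.432·-455.388333 − -500.484816·-43.374) / 1202.475544 = -24.275728

x=11.457 y=-24.276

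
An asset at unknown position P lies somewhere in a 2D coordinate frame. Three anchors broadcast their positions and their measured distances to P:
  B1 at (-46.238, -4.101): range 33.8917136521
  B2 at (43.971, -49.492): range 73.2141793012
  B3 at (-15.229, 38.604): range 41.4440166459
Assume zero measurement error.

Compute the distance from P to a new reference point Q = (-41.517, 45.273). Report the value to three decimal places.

eq1: (x + 46.238)² + (y + 4.101)² = 33.8917136521²
eq2: (x − 43.971)² + (y + 49.492)² = 73.2141793012²
eq3: (x + 15.229)² + (y − 38.604)² = 41.4440166459²
eq1−eq3, eq1−eq2 (x²,y² cancel):
  62.018·x + 85.410·y = -1001.537849
  180.418·x − 90.782·y = -1983.531736
det = 62.018·-90.782 − 85.410·180.418 = -21039.619456
x = (-1001.537849·-90.782 − 85.410·-1983.531736) / -21039.619456 = -12.373563
y = (62.018·-1983.531736 − -1001.537849·180.418) / -21039.619456 = -2.741532
|P − Q| = √((-12.373563 − -41.517)² + (-2.741532 − 45.273)²) = 56.167029

56.167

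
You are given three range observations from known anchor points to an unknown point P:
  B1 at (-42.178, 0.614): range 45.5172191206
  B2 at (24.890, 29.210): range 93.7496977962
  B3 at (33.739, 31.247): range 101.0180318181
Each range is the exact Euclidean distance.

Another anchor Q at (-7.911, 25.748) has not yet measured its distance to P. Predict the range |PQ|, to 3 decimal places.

74.394

eq1: (x + 42.178)² + (y − 0.614)² = 45.5172191206²
eq2: (x − 24.890)² + (y − 29.210)² = 93.7496977962²
eq3: (x − 33.739)² + (y − 31.247)² = 101.0180318181²
eq3−eq2, eq3−eq1 (x²,y² cancel):
  -17.698·x − 4.074·y = 773.677986
  -151.834·x − 61.266·y = 7797.491066
det = -17.698·-61.266 − -4.074·-151.834 = 465.713952
x = (773.677986·-61.266 − -4.074·7797.491066) / 465.713952 = -33.568195
y = (-17.698·7797.491066 − 773.677986·-151.834) / 465.713952 = -44.081509
|P − Q| = √((-33.568195 − -7.911)² + (-44.081509 − 25.748)²) = 74.393897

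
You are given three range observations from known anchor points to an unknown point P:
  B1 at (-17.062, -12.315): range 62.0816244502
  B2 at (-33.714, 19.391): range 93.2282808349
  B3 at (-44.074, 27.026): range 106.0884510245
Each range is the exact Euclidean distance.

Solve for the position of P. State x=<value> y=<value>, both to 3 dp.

eq1: (x + 17.062)² + (y + 12.315)² = 62.0816244502²
eq2: (x + 33.714)² + (y − 19.391)² = 93.2282808349²
eq3: (x + 44.074)² + (y − 27.026)² = 106.0884510245²
eq1−eq2, eq1−eq3 (x²,y² cancel):
  -33.304·x + 63.412·y = -3767.510645
  -54.024·x + 78.682·y = -5170.480263
det = -33.304·78.682 − 63.412·-54.024 = 805.344560
x = (-3767.510645·78.682 − 63.412·-5170.480263) / 805.344560 = 39.033258
y = (-33.304·-5170.480263 − -3767.510645·-54.024) / 805.344560 = -38.912935

x=39.033 y=-38.913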